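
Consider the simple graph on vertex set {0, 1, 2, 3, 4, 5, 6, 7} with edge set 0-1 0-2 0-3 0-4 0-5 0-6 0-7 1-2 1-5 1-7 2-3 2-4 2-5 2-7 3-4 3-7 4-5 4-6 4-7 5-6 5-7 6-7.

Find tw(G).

A width-4 tree decomposition is:
Bags: B1 = {0, 2, 4, 5, 7}  B2 = {0, 2, 3, 4, 7}  B3 = {0, 4, 5, 6, 7}  B4 = {0, 1, 2, 5, 7}
Tree: B1–B2, B1–B3, B1–B4
The largest bag has 5 vertices, giving width 4; this decomposition certifies tw(G) ≤ 4. On the other hand G contains the 5-clique {0, 1, 2, 5, 7}. A clique must lie in a single bag of any decomposition, so no decomposition can have width below 4. The upper and lower bounds meet at 4, so that is the treewidth.

4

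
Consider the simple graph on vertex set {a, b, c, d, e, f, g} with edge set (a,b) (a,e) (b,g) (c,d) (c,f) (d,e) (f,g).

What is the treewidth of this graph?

A width-2 tree decomposition is:
Bags: B1 = {a, b, g}  B2 = {a, e, g}  B3 = {d, e, g}  B4 = {c, d, g}  B5 = {c, f, g}
Tree: B1–B2, B2–B3, B3–B4, B4–B5
Every bag has size at most 3, so the width is 3 − 1 = 2 and tw(G) ≤ 2. Since g–b–a–e–d–c–f–g is a cycle in G, G is not acyclic. Forests are exactly the graphs of treewidth ≤ 1, so tw(G) ≥ 2. Therefore the treewidth is 2.

2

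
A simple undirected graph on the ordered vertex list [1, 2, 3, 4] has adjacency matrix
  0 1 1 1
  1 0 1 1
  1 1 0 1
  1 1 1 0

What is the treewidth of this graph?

3

A width-3 tree decomposition is:
Bags: B1 = {1, 2, 3, 4}
Tree: (single bag)
With just one bag of size 4, the width is 4 − 1 = 3, so tw(G) ≤ 3. On the other hand G contains the 4-clique {1, 2, 3, 4}. A clique must lie in a single bag of any decomposition, so no decomposition can have width below 3. Combining the bounds, tw(G) = 3.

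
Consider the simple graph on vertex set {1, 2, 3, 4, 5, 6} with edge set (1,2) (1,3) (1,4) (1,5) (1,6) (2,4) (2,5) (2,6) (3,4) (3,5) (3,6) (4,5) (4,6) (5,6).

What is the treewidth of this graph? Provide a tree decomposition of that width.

Each bag holds 5 vertices, so the decomposition has width 4, which upper-bounds the treewidth. On the other hand G contains the 5-clique {1, 2, 4, 5, 6}. A clique must lie in a single bag of any decomposition, so no decomposition can have width below 4. Combining the bounds, tw(G) = 4.

Treewidth 4.
Bags: B1 = {1, 3, 4, 5, 6}  B2 = {1, 2, 4, 5, 6}
Tree: B1–B2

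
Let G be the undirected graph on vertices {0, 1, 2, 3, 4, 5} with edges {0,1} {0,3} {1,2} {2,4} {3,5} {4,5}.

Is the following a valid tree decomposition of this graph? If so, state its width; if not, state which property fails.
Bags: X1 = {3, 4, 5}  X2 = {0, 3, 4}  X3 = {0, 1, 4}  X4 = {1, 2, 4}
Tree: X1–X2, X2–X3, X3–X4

Yes; width 2.

Checking the three conditions: (i) the bags cover all of {0, 1, 2, 3, 4, 5}; (ii) for each edge, some bag contains both endpoints; (iii) the bags containing any fixed vertex form a subtree. All hold, so the decomposition is valid with width 3 − 1 = 2.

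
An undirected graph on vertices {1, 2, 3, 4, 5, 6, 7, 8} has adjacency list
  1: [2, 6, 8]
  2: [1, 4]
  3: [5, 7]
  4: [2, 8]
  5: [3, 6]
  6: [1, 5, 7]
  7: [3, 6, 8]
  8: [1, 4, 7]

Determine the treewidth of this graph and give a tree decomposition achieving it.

Every bag has size at most 3, so the width is 3 − 1 = 2 and tw(G) ≤ 2. The edges 4–2–1–8–4 form a cycle, so G is not a tree and its treewidth is at least 2. The upper and lower bounds meet at 2, so that is the treewidth.

Treewidth 2.
One such decomposition:
Bags: B1 = {2, 4, 8}  B2 = {1, 2, 8}  B3 = {1, 7, 8}  B4 = {1, 6, 7}  B5 = {3, 6, 7}  B6 = {3, 5, 6}
Tree: B1–B2, B2–B3, B3–B4, B4–B5, B5–B6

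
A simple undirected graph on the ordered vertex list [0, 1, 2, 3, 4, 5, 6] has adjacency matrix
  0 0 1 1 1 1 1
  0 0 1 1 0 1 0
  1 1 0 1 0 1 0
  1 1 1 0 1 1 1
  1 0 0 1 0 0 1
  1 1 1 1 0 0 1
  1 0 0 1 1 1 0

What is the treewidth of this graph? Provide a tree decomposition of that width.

The largest bag has 4 vertices, giving width 3; this decomposition certifies tw(G) ≤ 3. On the other hand G contains the 4-clique {0, 3, 4, 6}. A clique must lie in a single bag of any decomposition, so no decomposition can have width below 3. The upper and lower bounds meet at 3, so that is the treewidth.

Treewidth 3.
One optimal decomposition is:
Bags: B1 = {0, 2, 3, 5}  B2 = {0, 3, 5, 6}  B3 = {1, 2, 3, 5}  B4 = {0, 3, 4, 6}
Tree: B1–B2, B1–B3, B2–B4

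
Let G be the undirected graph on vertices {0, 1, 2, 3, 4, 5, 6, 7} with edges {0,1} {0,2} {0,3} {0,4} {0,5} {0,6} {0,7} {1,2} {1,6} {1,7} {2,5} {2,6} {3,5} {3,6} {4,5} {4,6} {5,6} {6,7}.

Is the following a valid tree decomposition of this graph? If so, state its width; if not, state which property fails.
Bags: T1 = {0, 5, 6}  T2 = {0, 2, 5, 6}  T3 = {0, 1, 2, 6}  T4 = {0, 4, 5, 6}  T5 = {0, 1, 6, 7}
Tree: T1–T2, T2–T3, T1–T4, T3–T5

No — vertex 3 appears in no bag.

A tree decomposition must satisfy three properties: every vertex lies in some bag; for every edge, both endpoints lie together in some bag; and for every vertex, the bags containing it form a connected subtree. Here vertex 3 appears in no bag, so the decomposition is invalid.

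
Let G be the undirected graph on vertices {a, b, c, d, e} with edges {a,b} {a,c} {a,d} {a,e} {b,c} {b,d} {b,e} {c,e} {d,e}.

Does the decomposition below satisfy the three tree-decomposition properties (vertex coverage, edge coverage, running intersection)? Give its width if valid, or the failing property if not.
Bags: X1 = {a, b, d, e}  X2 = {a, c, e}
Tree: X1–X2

No — edge (b,c) lies in no bag.

A tree decomposition must satisfy three properties: every vertex lies in some bag; for every edge, both endpoints lie together in some bag; and for every vertex, the bags containing it form a connected subtree. Here edge (b,c) lies in no bag, so the decomposition is invalid.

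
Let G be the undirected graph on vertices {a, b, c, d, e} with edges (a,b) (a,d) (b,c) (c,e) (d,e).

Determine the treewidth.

2

A width-2 tree decomposition is:
Bags: B1 = {b, c, e}  B2 = {a, b, e}  B3 = {a, d, e}
Tree: B1–B2, B2–B3
Each bag holds 3 vertices, so the decomposition has width 2, which upper-bounds the treewidth. For the lower bound, G contains the cycle e–c–b–a–d–e, so G is not a forest; only forests have treewidth ≤ 1, hence tw(G) ≥ 2. Hence tw(G) = 2 exactly.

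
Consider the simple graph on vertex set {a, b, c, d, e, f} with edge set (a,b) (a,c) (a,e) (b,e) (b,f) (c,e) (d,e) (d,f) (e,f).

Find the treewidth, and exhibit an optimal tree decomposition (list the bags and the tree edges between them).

The largest bag has 3 vertices, giving width 2; this decomposition certifies tw(G) ≤ 2. For the lower bound, the 3 vertices {a, c, e} are pairwise adjacent, and any tree decomposition puts a clique entirely inside one bag — forcing width ≥ 2. Hence tw(G) = 2 exactly.

Treewidth 2.
One such decomposition:
Bags: B1 = {b, e, f}  B2 = {a, b, e}  B3 = {a, c, e}  B4 = {d, e, f}
Tree: B1–B2, B2–B3, B1–B4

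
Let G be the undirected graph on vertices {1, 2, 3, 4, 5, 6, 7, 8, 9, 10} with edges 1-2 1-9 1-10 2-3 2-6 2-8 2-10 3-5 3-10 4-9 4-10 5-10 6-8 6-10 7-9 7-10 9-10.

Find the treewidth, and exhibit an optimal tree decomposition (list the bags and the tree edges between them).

Treewidth 2.
One optimal decomposition is:
Bags: B1 = {2, 6, 10}  B2 = {1, 2, 10}  B3 = {2, 3, 10}  B4 = {2, 6, 8}  B5 = {1, 9, 10}  B6 = {3, 5, 10}  B7 = {7, 9, 10}  B8 = {4, 9, 10}
Tree: B1–B2, B1–B3, B1–B4, B2–B5, B3–B6, B5–B7, B5–B8

Every bag has size at most 3, so the width is 3 − 1 = 2 and tw(G) ≤ 2. On the other hand G contains the 3-clique {2, 6, 8}. A clique must lie in a single bag of any decomposition, so no decomposition can have width below 2. Therefore the treewidth is 2.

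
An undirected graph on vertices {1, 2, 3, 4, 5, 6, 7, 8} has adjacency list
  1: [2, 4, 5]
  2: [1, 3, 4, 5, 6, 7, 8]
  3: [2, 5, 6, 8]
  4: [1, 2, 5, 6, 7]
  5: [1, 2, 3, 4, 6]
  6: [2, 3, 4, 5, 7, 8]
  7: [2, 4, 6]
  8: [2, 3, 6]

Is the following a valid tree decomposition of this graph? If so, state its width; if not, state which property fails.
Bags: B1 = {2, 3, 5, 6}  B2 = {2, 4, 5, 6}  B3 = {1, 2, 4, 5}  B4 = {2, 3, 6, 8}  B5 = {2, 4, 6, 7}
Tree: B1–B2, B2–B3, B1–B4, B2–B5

Checking the three conditions: (i) the bags cover all of {1, 2, 3, 4, 5, 6, 7, 8}; (ii) for each edge, some bag contains both endpoints; (iii) the bags containing any fixed vertex form a subtree. All hold, so the decomposition is valid with width 4 − 1 = 3.

Yes; width 3.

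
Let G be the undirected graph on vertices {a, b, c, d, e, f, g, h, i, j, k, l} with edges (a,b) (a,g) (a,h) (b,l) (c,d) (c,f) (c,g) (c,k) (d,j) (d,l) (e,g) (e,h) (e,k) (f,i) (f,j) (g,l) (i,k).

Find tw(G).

A width-3 tree decomposition is:
Bags: B1 = {d, f, i, j}  B2 = {c, d, f, i}  B3 = {c, d, i, k}  B4 = {c, d, k, l}  B5 = {c, g, k, l}  B6 = {e, g, k, l}  B7 = {b, e, g, l}  B8 = {a, b, e, g}  B9 = {a, b, e, h}
Tree: B1–B2, B2–B3, B3–B4, B4–B5, B5–B6, B6–B7, B7–B8, B8–B9
Each bag holds 4 vertices, so the decomposition has width 3, which upper-bounds the treewidth. For the lower bound: the 4 vertex sets {f,i,j}, {d}, {c}, {e,g,k,l} are disjoint, each induces a connected subgraph, and every pair is joined by at least one edge of G. Contracting each set to a single vertex therefore yields K_{4} as a minor, and since treewidth is minor-monotone, tw(G) ≥ tw(K_{4}) = 3. Hence tw(G) = 3 exactly.

3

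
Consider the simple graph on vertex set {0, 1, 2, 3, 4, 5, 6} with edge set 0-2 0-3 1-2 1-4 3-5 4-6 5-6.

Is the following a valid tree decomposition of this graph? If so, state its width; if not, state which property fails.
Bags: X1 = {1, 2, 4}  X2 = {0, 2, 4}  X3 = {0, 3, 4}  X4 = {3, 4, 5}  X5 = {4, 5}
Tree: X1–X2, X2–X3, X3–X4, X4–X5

No — vertex 6 appears in no bag.

A tree decomposition must satisfy three properties: every vertex lies in some bag; for every edge, both endpoints lie together in some bag; and for every vertex, the bags containing it form a connected subtree. Here vertex 6 appears in no bag, so the decomposition is invalid.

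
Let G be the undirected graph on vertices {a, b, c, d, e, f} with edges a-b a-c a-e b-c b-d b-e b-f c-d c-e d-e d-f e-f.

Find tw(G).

3

A width-3 tree decomposition is:
Bags: B1 = {b, d, e, f}  B2 = {b, c, d, e}  B3 = {a, b, c, e}
Tree: B1–B2, B2–B3
Each bag holds 4 vertices, so the decomposition has width 3, which upper-bounds the treewidth. On the other hand G contains the 4-clique {b, c, d, e}. A clique must lie in a single bag of any decomposition, so no decomposition can have width below 3. Combining the bounds, tw(G) = 3.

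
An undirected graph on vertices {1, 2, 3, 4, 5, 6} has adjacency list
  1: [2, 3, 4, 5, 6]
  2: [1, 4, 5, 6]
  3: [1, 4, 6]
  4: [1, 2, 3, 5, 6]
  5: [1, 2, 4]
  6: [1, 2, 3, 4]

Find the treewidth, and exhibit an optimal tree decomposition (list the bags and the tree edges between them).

Every bag has size at most 4, so the width is 4 − 1 = 3 and tw(G) ≤ 3. Conversely, {1, 2, 4, 5} is a clique of size 4, and the vertices of any clique must share a bag in every tree decomposition; so some bag has ≥ 4 vertices and tw(G) ≥ 3. Therefore the treewidth is 3.

Treewidth 3.
One such decomposition:
Bags: B1 = {1, 3, 4, 6}  B2 = {1, 2, 4, 6}  B3 = {1, 2, 4, 5}
Tree: B1–B2, B2–B3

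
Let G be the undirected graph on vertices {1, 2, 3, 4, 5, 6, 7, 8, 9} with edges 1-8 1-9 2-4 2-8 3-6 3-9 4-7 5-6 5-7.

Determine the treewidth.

2

A width-2 tree decomposition is:
Bags: B1 = {1, 2, 8}  B2 = {1, 2, 4}  B3 = {1, 4, 7}  B4 = {1, 5, 7}  B5 = {1, 5, 6}  B6 = {1, 3, 6}  B7 = {1, 3, 9}
Tree: B1–B2, B2–B3, B3–B4, B4–B5, B5–B6, B6–B7
Every bag has size at most 3, so the width is 3 − 1 = 2 and tw(G) ≤ 2. The edges 1–8–2–4–7–5–6–3–9–1 form a cycle, so G is not a tree and its treewidth is at least 2. Therefore the treewidth is 2.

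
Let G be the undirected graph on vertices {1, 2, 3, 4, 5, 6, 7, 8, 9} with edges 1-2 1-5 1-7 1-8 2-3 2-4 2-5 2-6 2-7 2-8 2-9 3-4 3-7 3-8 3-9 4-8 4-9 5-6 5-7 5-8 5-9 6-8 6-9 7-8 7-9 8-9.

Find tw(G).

A width-4 tree decomposition is:
Bags: B1 = {2, 3, 7, 8, 9}  B2 = {2, 5, 7, 8, 9}  B3 = {2, 3, 4, 8, 9}  B4 = {1, 2, 5, 7, 8}  B5 = {2, 5, 6, 8, 9}
Tree: B1–B2, B1–B3, B2–B4, B2–B5
Every bag has size at most 5, so the width is 5 − 1 = 4 and tw(G) ≤ 4. For the lower bound, the 5 vertices {1, 2, 5, 7, 8} are pairwise adjacent, and any tree decomposition puts a clique entirely inside one bag — forcing width ≥ 4. Hence tw(G) = 4 exactly.

4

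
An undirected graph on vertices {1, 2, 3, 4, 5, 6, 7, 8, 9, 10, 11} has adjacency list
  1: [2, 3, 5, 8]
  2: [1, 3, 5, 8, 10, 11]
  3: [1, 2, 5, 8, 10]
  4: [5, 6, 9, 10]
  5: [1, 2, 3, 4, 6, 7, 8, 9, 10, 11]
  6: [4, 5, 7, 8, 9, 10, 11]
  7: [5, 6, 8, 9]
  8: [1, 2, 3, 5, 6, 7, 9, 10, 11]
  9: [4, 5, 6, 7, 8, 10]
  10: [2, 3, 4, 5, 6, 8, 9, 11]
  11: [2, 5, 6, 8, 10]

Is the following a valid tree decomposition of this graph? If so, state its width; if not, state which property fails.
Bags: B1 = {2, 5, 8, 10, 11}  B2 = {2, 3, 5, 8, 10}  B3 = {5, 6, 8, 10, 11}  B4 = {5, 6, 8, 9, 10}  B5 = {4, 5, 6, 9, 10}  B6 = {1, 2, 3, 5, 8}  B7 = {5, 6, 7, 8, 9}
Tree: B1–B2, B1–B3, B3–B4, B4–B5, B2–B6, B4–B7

Yes; width 4.

Every vertex of G appears in some bag (union = {1, 2, 3, 4, 5, 6, 7, 8, 9, 10, 11}); every edge is covered by a bag; and for each vertex v the set of bags containing v is connected in the bag tree. The decomposition is therefore valid. The largest bag has 5 vertices, so the width is 4.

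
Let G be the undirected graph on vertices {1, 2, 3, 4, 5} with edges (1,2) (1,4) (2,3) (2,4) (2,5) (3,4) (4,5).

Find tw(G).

A width-2 tree decomposition is:
Bags: B1 = {1, 2, 4}  B2 = {2, 3, 4}  B3 = {2, 4, 5}
Tree: B1–B2, B1–B3
The largest bag has 3 vertices, giving width 2; this decomposition certifies tw(G) ≤ 2. On the other hand G contains the 3-clique {1, 2, 4}. A clique must lie in a single bag of any decomposition, so no decomposition can have width below 2. The upper and lower bounds meet at 2, so that is the treewidth.

2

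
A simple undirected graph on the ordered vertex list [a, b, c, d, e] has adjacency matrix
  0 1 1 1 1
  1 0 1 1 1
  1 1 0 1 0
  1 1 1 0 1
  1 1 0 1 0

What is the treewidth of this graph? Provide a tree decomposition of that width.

Each bag holds 4 vertices, so the decomposition has width 3, which upper-bounds the treewidth. On the other hand G contains the 4-clique {a, b, d, e}. A clique must lie in a single bag of any decomposition, so no decomposition can have width below 3. The upper and lower bounds meet at 3, so that is the treewidth.

Treewidth 3.
One such decomposition:
Bags: B1 = {a, b, d, e}  B2 = {a, b, c, d}
Tree: B1–B2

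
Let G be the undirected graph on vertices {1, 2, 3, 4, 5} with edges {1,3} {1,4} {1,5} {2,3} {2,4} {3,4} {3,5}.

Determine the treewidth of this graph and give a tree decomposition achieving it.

Treewidth 2.
One optimal decomposition is:
Bags: B1 = {1, 3, 4}  B2 = {1, 3, 5}  B3 = {2, 3, 4}
Tree: B1–B2, B1–B3

Every bag has size at most 3, so the width is 3 − 1 = 2 and tw(G) ≤ 2. For the lower bound, the 3 vertices {1, 3, 4} are pairwise adjacent, and any tree decomposition puts a clique entirely inside one bag — forcing width ≥ 2. The upper and lower bounds meet at 2, so that is the treewidth.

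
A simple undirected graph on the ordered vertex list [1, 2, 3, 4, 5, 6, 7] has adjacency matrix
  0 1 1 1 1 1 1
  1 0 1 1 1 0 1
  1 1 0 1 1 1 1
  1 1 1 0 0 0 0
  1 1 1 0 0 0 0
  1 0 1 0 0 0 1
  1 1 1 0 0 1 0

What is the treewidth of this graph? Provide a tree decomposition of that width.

Treewidth 3.
One such decomposition:
Bags: B1 = {1, 2, 3, 4}  B2 = {1, 2, 3, 7}  B3 = {1, 2, 3, 5}  B4 = {1, 3, 6, 7}
Tree: B1–B2, B1–B3, B2–B4

The largest bag has 4 vertices, giving width 3; this decomposition certifies tw(G) ≤ 3. On the other hand G contains the 4-clique {1, 2, 3, 4}. A clique must lie in a single bag of any decomposition, so no decomposition can have width below 3. Therefore the treewidth is 3.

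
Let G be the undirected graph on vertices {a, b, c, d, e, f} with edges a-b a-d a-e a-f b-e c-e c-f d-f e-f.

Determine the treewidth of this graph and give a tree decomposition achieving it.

The largest bag has 3 vertices, giving width 2; this decomposition certifies tw(G) ≤ 2. On the other hand G contains the 3-clique {a, d, f}. A clique must lie in a single bag of any decomposition, so no decomposition can have width below 2. Combining the bounds, tw(G) = 2.

Treewidth 2.
One such decomposition:
Bags: B1 = {a, e, f}  B2 = {a, d, f}  B3 = {a, b, e}  B4 = {c, e, f}
Tree: B1–B2, B1–B3, B1–B4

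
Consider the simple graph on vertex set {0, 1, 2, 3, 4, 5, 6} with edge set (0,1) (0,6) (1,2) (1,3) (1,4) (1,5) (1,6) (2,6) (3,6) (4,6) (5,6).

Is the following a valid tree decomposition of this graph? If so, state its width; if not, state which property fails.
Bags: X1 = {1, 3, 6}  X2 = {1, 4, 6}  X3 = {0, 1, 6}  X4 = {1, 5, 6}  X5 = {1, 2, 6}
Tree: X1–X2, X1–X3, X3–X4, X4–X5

Yes; width 2.

Every vertex of G appears in some bag (union = {0, 1, 2, 3, 4, 5, 6}); every edge is covered by a bag; and for each vertex v the set of bags containing v is connected in the bag tree. The decomposition is therefore valid. The largest bag has 3 vertices, so the width is 2.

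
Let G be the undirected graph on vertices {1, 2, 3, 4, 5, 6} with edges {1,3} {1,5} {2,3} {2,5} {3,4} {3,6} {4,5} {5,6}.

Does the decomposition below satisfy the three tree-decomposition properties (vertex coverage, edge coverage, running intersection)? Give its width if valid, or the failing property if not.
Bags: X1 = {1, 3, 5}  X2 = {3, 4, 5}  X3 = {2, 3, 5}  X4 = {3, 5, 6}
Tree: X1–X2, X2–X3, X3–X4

Checking the three conditions: (i) the bags cover all of {1, 2, 3, 4, 5, 6}; (ii) for each edge, some bag contains both endpoints; (iii) the bags containing any fixed vertex form a subtree. All hold, so the decomposition is valid with width 3 − 1 = 2.

Yes; width 2.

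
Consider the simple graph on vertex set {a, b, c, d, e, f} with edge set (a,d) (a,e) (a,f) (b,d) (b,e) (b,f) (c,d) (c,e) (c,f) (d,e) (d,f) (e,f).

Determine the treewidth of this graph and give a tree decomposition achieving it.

The largest bag has 4 vertices, giving width 3; this decomposition certifies tw(G) ≤ 3. On the other hand G contains the 4-clique {c, d, e, f}. A clique must lie in a single bag of any decomposition, so no decomposition can have width below 3. Hence tw(G) = 3 exactly.

Treewidth 3.
One optimal decomposition is:
Bags: B1 = {b, d, e, f}  B2 = {c, d, e, f}  B3 = {a, d, e, f}
Tree: B1–B2, B1–B3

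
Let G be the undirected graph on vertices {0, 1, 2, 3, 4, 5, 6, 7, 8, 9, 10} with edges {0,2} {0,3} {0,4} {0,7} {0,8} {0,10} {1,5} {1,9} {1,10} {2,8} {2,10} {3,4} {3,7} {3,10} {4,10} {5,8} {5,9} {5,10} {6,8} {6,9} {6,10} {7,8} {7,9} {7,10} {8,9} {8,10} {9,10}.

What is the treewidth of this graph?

A width-3 tree decomposition is:
Bags: B1 = {0, 3, 7, 10}  B2 = {0, 7, 8, 10}  B3 = {7, 8, 9, 10}  B4 = {0, 2, 8, 10}  B5 = {0, 3, 4, 10}  B6 = {5, 8, 9, 10}  B7 = {6, 8, 9, 10}  B8 = {1, 5, 9, 10}
Tree: B1–B2, B2–B3, B2–B4, B1–B5, B3–B6, B3–B7, B6–B8
The largest bag has 4 vertices, giving width 3; this decomposition certifies tw(G) ≤ 3. Conversely, {0, 2, 8, 10} is a clique of size 4, and the vertices of any clique must share a bag in every tree decomposition; so some bag has ≥ 4 vertices and tw(G) ≥ 3. The upper and lower bounds meet at 3, so that is the treewidth.

3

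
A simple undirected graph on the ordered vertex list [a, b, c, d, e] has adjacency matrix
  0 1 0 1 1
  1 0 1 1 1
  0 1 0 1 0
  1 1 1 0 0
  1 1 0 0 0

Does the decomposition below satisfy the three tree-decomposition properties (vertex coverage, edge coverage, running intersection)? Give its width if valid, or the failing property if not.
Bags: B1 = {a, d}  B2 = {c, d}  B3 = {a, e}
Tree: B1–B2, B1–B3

No — vertex b appears in no bag.

A tree decomposition must satisfy three properties: every vertex lies in some bag; for every edge, both endpoints lie together in some bag; and for every vertex, the bags containing it form a connected subtree. Here vertex b appears in no bag, so the decomposition is invalid.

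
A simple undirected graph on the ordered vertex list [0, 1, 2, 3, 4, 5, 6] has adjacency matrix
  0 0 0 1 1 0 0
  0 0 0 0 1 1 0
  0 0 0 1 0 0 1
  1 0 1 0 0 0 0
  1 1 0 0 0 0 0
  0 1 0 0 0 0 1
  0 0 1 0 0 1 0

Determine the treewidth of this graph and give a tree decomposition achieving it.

The largest bag has 3 vertices, giving width 2; this decomposition certifies tw(G) ≤ 2. The edges 5–6–2–3–0–4–1–5 form a cycle, so G is not a tree and its treewidth is at least 2. The upper and lower bounds meet at 2, so that is the treewidth.

Treewidth 2.
One optimal decomposition is:
Bags: B1 = {2, 5, 6}  B2 = {2, 3, 5}  B3 = {0, 3, 5}  B4 = {0, 4, 5}  B5 = {1, 4, 5}
Tree: B1–B2, B2–B3, B3–B4, B4–B5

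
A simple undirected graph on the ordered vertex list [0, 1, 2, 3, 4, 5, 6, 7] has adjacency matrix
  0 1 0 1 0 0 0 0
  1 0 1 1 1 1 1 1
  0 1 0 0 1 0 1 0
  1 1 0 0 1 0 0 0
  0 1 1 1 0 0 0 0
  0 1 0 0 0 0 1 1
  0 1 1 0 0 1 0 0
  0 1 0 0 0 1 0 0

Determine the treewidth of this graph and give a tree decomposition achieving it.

Each bag holds 3 vertices, so the decomposition has width 2, which upper-bounds the treewidth. Conversely, {0, 1, 3} is a clique of size 3, and the vertices of any clique must share a bag in every tree decomposition; so some bag has ≥ 3 vertices and tw(G) ≥ 2. Therefore the treewidth is 2.

Treewidth 2.
One optimal decomposition is:
Bags: B1 = {1, 2, 4}  B2 = {1, 3, 4}  B3 = {1, 2, 6}  B4 = {0, 1, 3}  B5 = {1, 5, 6}  B6 = {1, 5, 7}
Tree: B1–B2, B1–B3, B2–B4, B3–B5, B5–B6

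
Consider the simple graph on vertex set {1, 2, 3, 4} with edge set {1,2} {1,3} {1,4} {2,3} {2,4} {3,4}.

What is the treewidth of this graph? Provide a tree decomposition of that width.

A single bag containing all 4 vertices is trivially a valid decomposition of width 3. For the lower bound, the 4 vertices {1, 2, 3, 4} are pairwise adjacent, and any tree decomposition puts a clique entirely inside one bag — forcing width ≥ 3. The upper and lower bounds meet at 3, so that is the treewidth.

Treewidth 3.
Bags: B1 = {1, 2, 3, 4}
Tree: (single bag)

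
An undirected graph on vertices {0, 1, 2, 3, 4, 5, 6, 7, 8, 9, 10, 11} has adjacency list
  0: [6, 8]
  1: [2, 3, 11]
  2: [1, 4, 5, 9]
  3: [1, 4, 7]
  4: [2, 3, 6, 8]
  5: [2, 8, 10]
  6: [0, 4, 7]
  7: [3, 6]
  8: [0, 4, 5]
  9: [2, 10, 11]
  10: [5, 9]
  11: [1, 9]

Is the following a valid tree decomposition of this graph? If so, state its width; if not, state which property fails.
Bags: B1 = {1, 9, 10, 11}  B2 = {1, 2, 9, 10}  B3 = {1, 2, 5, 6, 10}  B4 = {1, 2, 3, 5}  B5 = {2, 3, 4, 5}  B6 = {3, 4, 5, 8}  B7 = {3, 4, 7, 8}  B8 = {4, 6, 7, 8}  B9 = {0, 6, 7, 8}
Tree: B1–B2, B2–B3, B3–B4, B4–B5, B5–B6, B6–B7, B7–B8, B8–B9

A tree decomposition must satisfy three properties: every vertex lies in some bag; for every edge, both endpoints lie together in some bag; and for every vertex, the bags containing it form a connected subtree. Here bags containing vertex 6 are not connected in the tree, so the decomposition is invalid.

No — bags containing vertex 6 are not connected in the tree.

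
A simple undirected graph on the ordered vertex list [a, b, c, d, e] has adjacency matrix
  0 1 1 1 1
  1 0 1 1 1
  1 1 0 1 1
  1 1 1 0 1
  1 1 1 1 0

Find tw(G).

A width-4 tree decomposition is:
Bags: B1 = {a, b, c, d, e}
Tree: (single bag)
A single bag containing all 5 vertices is trivially a valid decomposition of width 4. Conversely, {a, b, c, d, e} is a clique of size 5, and the vertices of any clique must share a bag in every tree decomposition; so some bag has ≥ 5 vertices and tw(G) ≥ 4. The upper and lower bounds meet at 4, so that is the treewidth.

4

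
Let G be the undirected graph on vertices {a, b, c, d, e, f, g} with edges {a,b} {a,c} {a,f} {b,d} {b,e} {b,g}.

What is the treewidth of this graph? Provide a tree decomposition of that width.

Treewidth 1.
One optimal decomposition is:
Bags: B1 = {a, b}  B2 = {b, e}  B3 = {b, d}  B4 = {a, f}  B5 = {a, c}  B6 = {b, g}
Tree: B1–B2, B2–B3, B1–B4, B4–B5, B2–B6

Each bag holds 2 vertices, so the decomposition has width 1, which upper-bounds the treewidth. Since G has at least one edge (e.g. b–a), it is not an edgeless graph, so tw(G) ≥ 1. Hence tw(G) = 1 exactly.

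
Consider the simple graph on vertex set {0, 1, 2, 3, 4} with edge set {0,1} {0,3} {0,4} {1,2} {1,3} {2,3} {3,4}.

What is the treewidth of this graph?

2

A width-2 tree decomposition is:
Bags: B1 = {1, 2, 3}  B2 = {0, 1, 3}  B3 = {0, 3, 4}
Tree: B1–B2, B2–B3
Each bag holds 3 vertices, so the decomposition has width 2, which upper-bounds the treewidth. Conversely, {0, 1, 3} is a clique of size 3, and the vertices of any clique must share a bag in every tree decomposition; so some bag has ≥ 3 vertices and tw(G) ≥ 2. The upper and lower bounds meet at 2, so that is the treewidth.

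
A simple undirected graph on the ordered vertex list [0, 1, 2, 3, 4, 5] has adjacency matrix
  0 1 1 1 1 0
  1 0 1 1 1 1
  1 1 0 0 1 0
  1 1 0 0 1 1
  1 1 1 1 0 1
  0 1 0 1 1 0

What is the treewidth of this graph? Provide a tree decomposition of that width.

Treewidth 3.
Bags: B1 = {0, 1, 2, 4}  B2 = {0, 1, 3, 4}  B3 = {1, 3, 4, 5}
Tree: B1–B2, B2–B3

Every bag has size at most 4, so the width is 4 − 1 = 3 and tw(G) ≤ 3. For the lower bound, the 4 vertices {0, 1, 2, 4} are pairwise adjacent, and any tree decomposition puts a clique entirely inside one bag — forcing width ≥ 3. The upper and lower bounds meet at 3, so that is the treewidth.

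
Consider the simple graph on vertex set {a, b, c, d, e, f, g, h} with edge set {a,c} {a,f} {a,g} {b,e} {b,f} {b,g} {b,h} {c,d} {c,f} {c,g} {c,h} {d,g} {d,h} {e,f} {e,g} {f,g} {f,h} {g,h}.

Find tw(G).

3

A width-3 tree decomposition is:
Bags: B1 = {c, f, g, h}  B2 = {c, d, g, h}  B3 = {b, f, g, h}  B4 = {b, e, f, g}  B5 = {a, c, f, g}
Tree: B1–B2, B1–B3, B3–B4, B1–B5
Every bag has size at most 4, so the width is 4 − 1 = 3 and tw(G) ≤ 3. Conversely, {c, d, g, h} is a clique of size 4, and the vertices of any clique must share a bag in every tree decomposition; so some bag has ≥ 4 vertices and tw(G) ≥ 3. Combining the bounds, tw(G) = 3.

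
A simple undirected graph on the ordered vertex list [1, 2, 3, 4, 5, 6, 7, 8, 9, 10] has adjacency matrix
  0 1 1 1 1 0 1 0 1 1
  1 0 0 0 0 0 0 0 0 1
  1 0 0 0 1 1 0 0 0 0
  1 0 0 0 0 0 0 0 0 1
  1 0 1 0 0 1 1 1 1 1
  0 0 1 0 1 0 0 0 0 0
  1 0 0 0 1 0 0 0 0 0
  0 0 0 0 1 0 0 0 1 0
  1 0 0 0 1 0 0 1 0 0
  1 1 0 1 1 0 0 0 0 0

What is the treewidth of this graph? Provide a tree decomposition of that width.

Treewidth 2.
One such decomposition:
Bags: B1 = {1, 5, 10}  B2 = {1, 5, 9}  B3 = {1, 4, 10}  B4 = {1, 3, 5}  B5 = {1, 5, 7}  B6 = {3, 5, 6}  B7 = {5, 8, 9}  B8 = {1, 2, 10}
Tree: B1–B2, B1–B3, B1–B4, B4–B5, B4–B6, B2–B7, B1–B8

Each bag holds 3 vertices, so the decomposition has width 2, which upper-bounds the treewidth. For the lower bound, the 3 vertices {5, 8, 9} are pairwise adjacent, and any tree decomposition puts a clique entirely inside one bag — forcing width ≥ 2. Therefore the treewidth is 2.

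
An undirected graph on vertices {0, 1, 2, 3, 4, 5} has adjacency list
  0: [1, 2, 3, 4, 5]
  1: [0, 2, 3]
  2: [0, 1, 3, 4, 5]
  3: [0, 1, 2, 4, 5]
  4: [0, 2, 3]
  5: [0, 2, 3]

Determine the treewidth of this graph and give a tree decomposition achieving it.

Every bag has size at most 4, so the width is 4 − 1 = 3 and tw(G) ≤ 3. On the other hand G contains the 4-clique {0, 1, 2, 3}. A clique must lie in a single bag of any decomposition, so no decomposition can have width below 3. Combining the bounds, tw(G) = 3.

Treewidth 3.
Bags: B1 = {0, 2, 3, 5}  B2 = {0, 1, 2, 3}  B3 = {0, 2, 3, 4}
Tree: B1–B2, B2–B3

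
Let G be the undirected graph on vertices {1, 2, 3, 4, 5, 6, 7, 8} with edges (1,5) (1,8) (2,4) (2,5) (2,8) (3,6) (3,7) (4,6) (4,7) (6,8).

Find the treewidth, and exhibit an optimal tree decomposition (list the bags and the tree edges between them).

Every bag has size at most 3, so the width is 3 − 1 = 2 and tw(G) ≤ 2. The edges 5–1–8–2–5 form a cycle, so G is not a tree and its treewidth is at least 2. Hence tw(G) = 2 exactly.

Treewidth 2.
One such decomposition:
Bags: B1 = {1, 2, 5}  B2 = {1, 2, 8}  B3 = {2, 4, 8}  B4 = {4, 6, 8}  B5 = {4, 6, 7}  B6 = {3, 6, 7}
Tree: B1–B2, B2–B3, B3–B4, B4–B5, B5–B6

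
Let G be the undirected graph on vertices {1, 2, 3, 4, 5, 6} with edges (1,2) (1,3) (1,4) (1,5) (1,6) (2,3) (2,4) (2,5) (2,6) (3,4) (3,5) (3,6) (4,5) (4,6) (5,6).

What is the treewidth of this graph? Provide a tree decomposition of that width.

Treewidth 5.
Bags: B1 = {1, 2, 3, 4, 5, 6}
Tree: (single bag)

A single bag containing all 6 vertices is trivially a valid decomposition of width 5. On the other hand G contains the 6-clique {1, 2, 3, 4, 5, 6}. A clique must lie in a single bag of any decomposition, so no decomposition can have width below 5. Hence tw(G) = 5 exactly.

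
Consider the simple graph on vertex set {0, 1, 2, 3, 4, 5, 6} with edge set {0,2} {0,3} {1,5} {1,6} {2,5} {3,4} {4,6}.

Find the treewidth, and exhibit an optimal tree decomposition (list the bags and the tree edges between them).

Treewidth 2.
One such decomposition:
Bags: B1 = {1, 4, 6}  B2 = {1, 4, 5}  B3 = {2, 4, 5}  B4 = {0, 2, 4}  B5 = {0, 3, 4}
Tree: B1–B2, B2–B3, B3–B4, B4–B5

The largest bag has 3 vertices, giving width 2; this decomposition certifies tw(G) ≤ 2. Since 4–6–1–5–2–0–3–4 is a cycle in G, G is not acyclic. Forests are exactly the graphs of treewidth ≤ 1, so tw(G) ≥ 2. Therefore the treewidth is 2.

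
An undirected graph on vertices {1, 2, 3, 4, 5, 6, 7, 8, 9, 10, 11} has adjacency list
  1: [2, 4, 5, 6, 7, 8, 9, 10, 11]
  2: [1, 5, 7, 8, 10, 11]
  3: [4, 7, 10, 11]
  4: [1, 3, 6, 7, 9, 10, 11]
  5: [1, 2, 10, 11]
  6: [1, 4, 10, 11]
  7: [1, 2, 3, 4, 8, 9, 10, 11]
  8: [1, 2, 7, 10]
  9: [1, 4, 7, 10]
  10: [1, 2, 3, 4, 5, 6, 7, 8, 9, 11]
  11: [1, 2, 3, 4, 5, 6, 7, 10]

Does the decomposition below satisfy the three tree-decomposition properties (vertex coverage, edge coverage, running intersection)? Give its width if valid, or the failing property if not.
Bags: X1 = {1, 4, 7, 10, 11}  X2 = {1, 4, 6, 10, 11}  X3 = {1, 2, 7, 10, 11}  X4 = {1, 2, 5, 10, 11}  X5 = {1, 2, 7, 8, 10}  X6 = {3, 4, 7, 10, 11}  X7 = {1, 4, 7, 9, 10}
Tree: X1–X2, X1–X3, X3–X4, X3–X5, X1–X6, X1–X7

Yes; width 4.

Checking the three conditions: (i) the bags cover all of {1, 2, 3, 4, 5, 6, 7, 8, 9, 10, 11}; (ii) for each edge, some bag contains both endpoints; (iii) the bags containing any fixed vertex form a subtree. All hold, so the decomposition is valid with width 5 − 1 = 4.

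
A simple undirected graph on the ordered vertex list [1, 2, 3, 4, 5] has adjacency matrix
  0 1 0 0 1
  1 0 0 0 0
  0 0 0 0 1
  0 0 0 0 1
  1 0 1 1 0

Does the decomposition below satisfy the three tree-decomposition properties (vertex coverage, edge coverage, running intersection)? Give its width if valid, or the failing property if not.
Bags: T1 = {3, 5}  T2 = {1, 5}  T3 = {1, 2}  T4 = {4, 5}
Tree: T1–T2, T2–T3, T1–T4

Every vertex of G appears in some bag (union = {1, 2, 3, 4, 5}); every edge is covered by a bag; and for each vertex v the set of bags containing v is connected in the bag tree. The decomposition is therefore valid. The largest bag has 2 vertices, so the width is 1.

Yes; width 1.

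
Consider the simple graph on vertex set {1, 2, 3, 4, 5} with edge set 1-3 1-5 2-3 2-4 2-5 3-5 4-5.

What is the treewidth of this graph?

2

A width-2 tree decomposition is:
Bags: B1 = {1, 3, 5}  B2 = {2, 3, 5}  B3 = {2, 4, 5}
Tree: B1–B2, B2–B3
The largest bag has 3 vertices, giving width 2; this decomposition certifies tw(G) ≤ 2. Conversely, {1, 3, 5} is a clique of size 3, and the vertices of any clique must share a bag in every tree decomposition; so some bag has ≥ 3 vertices and tw(G) ≥ 2. Combining the bounds, tw(G) = 2.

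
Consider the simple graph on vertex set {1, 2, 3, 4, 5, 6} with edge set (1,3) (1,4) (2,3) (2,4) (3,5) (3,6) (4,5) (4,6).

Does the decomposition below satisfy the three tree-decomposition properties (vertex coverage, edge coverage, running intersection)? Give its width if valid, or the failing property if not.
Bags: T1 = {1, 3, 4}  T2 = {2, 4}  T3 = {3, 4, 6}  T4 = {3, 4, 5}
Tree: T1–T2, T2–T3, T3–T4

No — edge (3,2) lies in no bag.

A tree decomposition must satisfy three properties: every vertex lies in some bag; for every edge, both endpoints lie together in some bag; and for every vertex, the bags containing it form a connected subtree. Here edge (3,2) lies in no bag, so the decomposition is invalid.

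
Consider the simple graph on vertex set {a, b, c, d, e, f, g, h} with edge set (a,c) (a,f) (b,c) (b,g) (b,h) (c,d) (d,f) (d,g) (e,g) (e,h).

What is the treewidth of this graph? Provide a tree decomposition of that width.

The largest bag has 3 vertices, giving width 2; this decomposition certifies tw(G) ≤ 2. For the lower bound, G contains the cycle h–e–g–b–h, so G is not a forest; only forests have treewidth ≤ 1, hence tw(G) ≥ 2. Hence tw(G) = 2 exactly.

Treewidth 2.
Bags: B1 = {b, e, h}  B2 = {b, e, g}  B3 = {b, c, g}  B4 = {c, d, g}  B5 = {a, c, d}  B6 = {a, d, f}
Tree: B1–B2, B2–B3, B3–B4, B4–B5, B5–B6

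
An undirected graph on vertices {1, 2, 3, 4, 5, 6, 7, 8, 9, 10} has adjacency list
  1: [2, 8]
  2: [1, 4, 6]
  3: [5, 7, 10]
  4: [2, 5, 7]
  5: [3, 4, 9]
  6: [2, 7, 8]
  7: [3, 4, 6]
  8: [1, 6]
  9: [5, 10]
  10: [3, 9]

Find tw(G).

2

A width-2 tree decomposition is:
Bags: B1 = {3, 9, 10}  B2 = {3, 5, 9}  B3 = {3, 5, 7}  B4 = {4, 5, 7}  B5 = {4, 6, 7}  B6 = {2, 4, 6}  B7 = {2, 6, 8}  B8 = {1, 2, 8}
Tree: B1–B2, B2–B3, B3–B4, B4–B5, B5–B6, B6–B7, B7–B8
Each bag holds 3 vertices, so the decomposition has width 2, which upper-bounds the treewidth. The edges 10–9–5–3–10 form a cycle, so G is not a tree and its treewidth is at least 2. Combining the bounds, tw(G) = 2.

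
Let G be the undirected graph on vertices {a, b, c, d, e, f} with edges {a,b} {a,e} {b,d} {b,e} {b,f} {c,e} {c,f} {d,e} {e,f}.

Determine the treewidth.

2

A width-2 tree decomposition is:
Bags: B1 = {b, e, f}  B2 = {c, e, f}  B3 = {b, d, e}  B4 = {a, b, e}
Tree: B1–B2, B1–B3, B1–B4
Every bag has size at most 3, so the width is 3 − 1 = 2 and tw(G) ≤ 2. For the lower bound, the 3 vertices {c, e, f} are pairwise adjacent, and any tree decomposition puts a clique entirely inside one bag — forcing width ≥ 2. Hence tw(G) = 2 exactly.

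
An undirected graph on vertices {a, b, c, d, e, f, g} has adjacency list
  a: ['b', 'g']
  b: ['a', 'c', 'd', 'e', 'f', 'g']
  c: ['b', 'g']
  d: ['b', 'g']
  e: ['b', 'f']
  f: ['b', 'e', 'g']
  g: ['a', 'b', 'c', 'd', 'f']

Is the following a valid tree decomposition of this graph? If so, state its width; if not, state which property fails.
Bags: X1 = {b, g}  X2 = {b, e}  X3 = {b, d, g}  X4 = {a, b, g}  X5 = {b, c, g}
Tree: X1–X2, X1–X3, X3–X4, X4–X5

No — vertex f appears in no bag.

A tree decomposition must satisfy three properties: every vertex lies in some bag; for every edge, both endpoints lie together in some bag; and for every vertex, the bags containing it form a connected subtree. Here vertex f appears in no bag, so the decomposition is invalid.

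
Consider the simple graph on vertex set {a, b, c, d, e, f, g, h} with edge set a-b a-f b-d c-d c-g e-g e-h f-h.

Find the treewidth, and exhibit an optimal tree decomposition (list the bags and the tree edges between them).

Treewidth 2.
One optimal decomposition is:
Bags: B1 = {c, d, g}  B2 = {b, d, g}  B3 = {a, b, g}  B4 = {a, f, g}  B5 = {f, g, h}  B6 = {e, g, h}
Tree: B1–B2, B2–B3, B3–B4, B4–B5, B5–B6

Every bag has size at most 3, so the width is 3 − 1 = 2 and tw(G) ≤ 2. Since g–c–d–b–a–f–h–e–g is a cycle in G, G is not acyclic. Forests are exactly the graphs of treewidth ≤ 1, so tw(G) ≥ 2. Therefore the treewidth is 2.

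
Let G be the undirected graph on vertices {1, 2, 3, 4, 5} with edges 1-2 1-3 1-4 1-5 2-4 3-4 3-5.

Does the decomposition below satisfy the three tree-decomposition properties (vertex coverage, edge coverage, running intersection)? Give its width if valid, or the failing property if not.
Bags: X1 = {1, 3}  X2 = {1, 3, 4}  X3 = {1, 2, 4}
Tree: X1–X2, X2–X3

No — vertex 5 appears in no bag.

A tree decomposition must satisfy three properties: every vertex lies in some bag; for every edge, both endpoints lie together in some bag; and for every vertex, the bags containing it form a connected subtree. Here vertex 5 appears in no bag, so the decomposition is invalid.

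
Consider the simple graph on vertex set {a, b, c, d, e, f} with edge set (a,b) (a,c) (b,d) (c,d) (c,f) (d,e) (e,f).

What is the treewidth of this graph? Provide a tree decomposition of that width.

Treewidth 2.
One optimal decomposition is:
Bags: B1 = {c, e, f}  B2 = {c, d, e}  B3 = {a, c, d}  B4 = {a, b, d}
Tree: B1–B2, B2–B3, B3–B4

Every bag has size at most 3, so the width is 3 − 1 = 2 and tw(G) ≤ 2. For the lower bound, G contains the cycle f–e–d–c–f, so G is not a forest; only forests have treewidth ≤ 1, hence tw(G) ≥ 2. Hence tw(G) = 2 exactly.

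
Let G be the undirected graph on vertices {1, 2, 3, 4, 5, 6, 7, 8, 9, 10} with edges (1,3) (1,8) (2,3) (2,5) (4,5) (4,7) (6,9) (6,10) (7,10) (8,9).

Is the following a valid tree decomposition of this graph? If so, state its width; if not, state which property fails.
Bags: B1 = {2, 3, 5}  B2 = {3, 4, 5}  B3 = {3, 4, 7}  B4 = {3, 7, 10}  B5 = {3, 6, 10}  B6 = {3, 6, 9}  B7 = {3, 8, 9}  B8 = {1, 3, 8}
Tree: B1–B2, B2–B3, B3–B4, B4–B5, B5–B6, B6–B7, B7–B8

Yes; width 2.

Checking the three conditions: (i) the bags cover all of {1, 2, 3, 4, 5, 6, 7, 8, 9, 10}; (ii) for each edge, some bag contains both endpoints; (iii) the bags containing any fixed vertex form a subtree. All hold, so the decomposition is valid with width 3 − 1 = 2.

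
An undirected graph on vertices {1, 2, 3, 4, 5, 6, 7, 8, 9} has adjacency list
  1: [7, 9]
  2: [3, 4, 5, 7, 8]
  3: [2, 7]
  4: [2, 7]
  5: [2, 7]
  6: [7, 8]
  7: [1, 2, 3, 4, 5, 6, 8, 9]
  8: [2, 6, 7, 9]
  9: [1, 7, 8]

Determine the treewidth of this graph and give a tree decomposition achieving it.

Each bag holds 3 vertices, so the decomposition has width 2, which upper-bounds the treewidth. On the other hand G contains the 3-clique {1, 7, 9}. A clique must lie in a single bag of any decomposition, so no decomposition can have width below 2. The upper and lower bounds meet at 2, so that is the treewidth.

Treewidth 2.
One optimal decomposition is:
Bags: B1 = {2, 5, 7}  B2 = {2, 4, 7}  B3 = {2, 7, 8}  B4 = {7, 8, 9}  B5 = {6, 7, 8}  B6 = {2, 3, 7}  B7 = {1, 7, 9}
Tree: B1–B2, B1–B3, B3–B4, B4–B5, B2–B6, B4–B7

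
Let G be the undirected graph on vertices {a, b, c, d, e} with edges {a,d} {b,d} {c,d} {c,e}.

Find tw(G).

A width-1 tree decomposition is:
Bags: B1 = {c, d}  B2 = {b, d}  B3 = {c, e}  B4 = {a, d}
Tree: B1–B2, B1–B3, B2–B4
The largest bag has 2 vertices, giving width 1; this decomposition certifies tw(G) ≤ 1. Since G has at least one edge (e.g. c–d), it is not an edgeless graph, so tw(G) ≥ 1. Therefore the treewidth is 1.

1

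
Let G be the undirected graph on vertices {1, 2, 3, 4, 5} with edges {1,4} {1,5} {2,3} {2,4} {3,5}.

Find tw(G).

A width-2 tree decomposition is:
Bags: B1 = {1, 4, 5}  B2 = {2, 4, 5}  B3 = {2, 3, 5}
Tree: B1–B2, B2–B3
Each bag holds 3 vertices, so the decomposition has width 2, which upper-bounds the treewidth. The edges 5–1–4–2–3–5 form a cycle, so G is not a tree and its treewidth is at least 2. The upper and lower bounds meet at 2, so that is the treewidth.

2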